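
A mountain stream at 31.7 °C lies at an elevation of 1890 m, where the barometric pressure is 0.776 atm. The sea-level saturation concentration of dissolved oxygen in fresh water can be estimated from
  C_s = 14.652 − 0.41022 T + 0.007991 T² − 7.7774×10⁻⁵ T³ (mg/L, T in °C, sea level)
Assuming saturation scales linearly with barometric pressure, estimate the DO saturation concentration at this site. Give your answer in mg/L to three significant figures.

At sea level: C_s = 14.652 − 0.41022×31.7 + 0.007991×31.7² − 7.7774×10⁻⁵×31.7³ = 7.201 mg/L.
Pressure correction: C_s' = 7.201 × 0.776 = 5.588 mg/L.

C_s ≈ 5.59 mg/L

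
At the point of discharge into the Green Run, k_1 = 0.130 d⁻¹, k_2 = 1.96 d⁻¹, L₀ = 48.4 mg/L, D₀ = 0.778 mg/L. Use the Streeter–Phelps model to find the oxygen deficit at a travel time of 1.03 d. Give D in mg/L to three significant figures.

D ≈ 2.65 mg/L

k_1 L₀/(k_2−k_1) = 0.130×48.4/(1.96−0.130) = 6.292/1.830 = 3.438 mg/L.
e^(−k_1 t) = e^(−0.130×1.030) = 0.8747; e^(−k_2 t) = e^(−1.96×1.030) = 0.1328.
D = 3.438 × (0.8747 − 0.1328) + 0.778 × 0.1328 = 2.551 + 0.1033 = 2.654 mg/L.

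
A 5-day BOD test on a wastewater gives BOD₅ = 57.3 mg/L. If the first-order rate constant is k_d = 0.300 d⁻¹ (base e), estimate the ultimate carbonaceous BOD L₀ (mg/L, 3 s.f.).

BOD₅ = L₀(1 − e^(−5k_d)) ⇒ L₀ = BOD₅ / (1 − e^(−5×0.300))
= 57.3 / (1 − 0.2231) = 57.3 / 0.7769 = 73.76 mg/L.

L₀ ≈ 73.8 mg/L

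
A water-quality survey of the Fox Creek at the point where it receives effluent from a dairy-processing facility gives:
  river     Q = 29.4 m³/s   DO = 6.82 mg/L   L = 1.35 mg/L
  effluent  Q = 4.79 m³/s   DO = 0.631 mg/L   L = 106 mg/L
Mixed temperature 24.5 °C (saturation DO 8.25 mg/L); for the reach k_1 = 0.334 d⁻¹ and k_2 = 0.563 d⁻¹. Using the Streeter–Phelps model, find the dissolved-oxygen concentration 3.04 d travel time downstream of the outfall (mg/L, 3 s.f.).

Mixed DO = (29.4×6.82 + 4.79×0.631)/(29.4+4.79) = 203.5/34.19 = 5.953 mg/L.
Mixed L₀ = (29.4×1.35 + 4.79×106)/(34.19) = 547.4/34.19 = 16.01 mg/L.
Initial deficit D₀ = C_s − DO₀ = 8.25 − 5.953 = 2.297 mg/L.
D(3.04) = [0.334×16.01/(0.563−0.334)](e^(−0.334×3.04) − e^(−0.563×3.04)) + 2.297 e^(−0.563×3.04)
= 23.35 × (0.3623 − 0.1806) + 2.297 × 0.1806 = 4.658 mg/L.
DO = 8.25 − 4.658 = 3.592 mg/L.

DO ≈ 3.59 mg/L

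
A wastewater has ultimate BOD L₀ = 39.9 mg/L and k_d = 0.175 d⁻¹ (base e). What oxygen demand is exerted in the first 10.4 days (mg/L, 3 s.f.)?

y_t = L₀(1 − e^(−k_d t)) = 39.9 × (1 − e^(−0.175×10.4))
= 39.9 × (1 − 0.1620) = 39.9 × 0.8380 = 33.44 mg/L.

y ≈ 33.4 mg/L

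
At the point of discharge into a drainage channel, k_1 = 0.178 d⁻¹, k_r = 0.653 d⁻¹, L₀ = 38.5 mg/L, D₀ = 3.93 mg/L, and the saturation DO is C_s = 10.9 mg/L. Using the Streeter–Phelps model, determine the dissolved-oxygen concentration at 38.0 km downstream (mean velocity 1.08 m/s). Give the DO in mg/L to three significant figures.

Travel time t = x/v = 38.0 km / (1.08 m/s) = 38000 m / 1.08 m/s = 35190 s = 0.4072 d.
k_1 L₀/(k_r−k_1) = 0.178×38.5/(0.653−0.178) = 6.853/0.4750 = 14.43 mg/L.
e^(−k_1 t) = e^(−0.178×0.4072) = 0.9301; e^(−k_r t) = e^(−0.653×0.4072) = 0.7665.
D = 14.43 × (0.9301 − 0.7665) + 3.93 × 0.7665 = 2.360 + 3.012 = 5.372 mg/L.
DO = C_s − D = 10.9 − 5.372 = 5.528 mg/L.

DO ≈ 5.53 mg/L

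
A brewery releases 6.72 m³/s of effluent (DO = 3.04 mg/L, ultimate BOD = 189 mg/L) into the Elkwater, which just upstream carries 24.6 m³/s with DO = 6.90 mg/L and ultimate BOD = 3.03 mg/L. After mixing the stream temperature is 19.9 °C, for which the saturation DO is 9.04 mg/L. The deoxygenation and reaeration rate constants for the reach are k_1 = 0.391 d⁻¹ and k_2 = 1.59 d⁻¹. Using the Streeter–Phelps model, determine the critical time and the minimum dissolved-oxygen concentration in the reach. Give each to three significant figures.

Mixed DO = (24.6×6.90 + 6.72×3.04)/(24.6+6.72) = 190.2/31.32 = 6.072 mg/L.
Mixed L₀ = (24.6×3.03 + 6.72×189)/(31.32) = 1345/31.32 = 42.93 mg/L.
Initial deficit D₀ = C_s − DO₀ = 9.04 − 6.072 = 2.968 mg/L.
t_c = (1/1.199) ln[(1.59/0.391)(1 − 2.968×1.199/(0.391×42.93))] = 0.8340 × ln(3.204) = 0.9712 d.
D_c = (0.391/1.59) × 42.93 × e^(−0.391×0.9712) = 0.2459 × 42.93 × 0.6840 = 7.222 mg/L.
Minimum DO = 9.04 − 7.222 = 1.818 mg/L.

t_c ≈ 0.971 d; minimum DO ≈ 1.82 mg/L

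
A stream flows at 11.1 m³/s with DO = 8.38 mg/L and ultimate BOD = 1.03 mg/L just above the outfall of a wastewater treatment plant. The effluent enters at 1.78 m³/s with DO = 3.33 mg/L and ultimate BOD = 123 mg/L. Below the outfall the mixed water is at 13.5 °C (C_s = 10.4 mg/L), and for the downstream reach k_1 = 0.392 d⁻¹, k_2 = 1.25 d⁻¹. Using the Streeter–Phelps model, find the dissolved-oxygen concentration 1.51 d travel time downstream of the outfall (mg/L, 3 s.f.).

Mixed DO = (11.1×8.38 + 1.78×3.33)/(11.1+1.78) = 98.95/12.88 = 7.682 mg/L.
Mixed L₀ = (11.1×1.03 + 1.78×123)/(12.88) = 230.4/12.88 = 17.89 mg/L.
Initial deficit D₀ = C_s − DO₀ = 10.4 − 7.682 = 2.718 mg/L.
D(1.51) = [0.392×17.89/(1.25−0.392)](e^(−0.392×1.51) − e^(−1.25×1.51)) + 2.718 e^(−1.25×1.51)
= 8.172 × (0.5533 − 0.1514) + 2.718 × 0.1514 = 3.695 mg/L.
DO = 10.4 − 3.695 = 6.705 mg/L.

DO ≈ 6.70 mg/L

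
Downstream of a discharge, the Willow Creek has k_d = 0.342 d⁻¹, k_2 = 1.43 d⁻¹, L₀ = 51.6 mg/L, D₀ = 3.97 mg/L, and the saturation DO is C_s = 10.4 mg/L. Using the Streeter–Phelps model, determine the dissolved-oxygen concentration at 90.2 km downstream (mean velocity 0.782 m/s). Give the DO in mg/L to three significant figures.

Travel time t = x/v = 90.2 km / (0.782 m/s) = 90200 m / 0.782 m/s = 115300 s = 1.335 d.
k_d L₀/(k_2−k_d) = 0.342×51.6/(1.43−0.342) = 17.65/1.088 = 16.22 mg/L.
e^(−k_d t) = e^(−0.342×1.335) = 0.6334; e^(−k_2 t) = e^(−1.43×1.335) = 0.1482.
D = 16.22 × (0.6334 − 0.1482) + 3.97 × 0.1482 = 7.870 + 0.5884 = 8.459 mg/L.
DO = C_s − D = 10.4 − 8.459 = 1.941 mg/L.

DO ≈ 1.94 mg/L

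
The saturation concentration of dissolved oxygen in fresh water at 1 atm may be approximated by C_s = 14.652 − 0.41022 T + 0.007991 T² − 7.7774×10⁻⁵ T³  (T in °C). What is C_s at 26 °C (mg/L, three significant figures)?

C_s = 14.652 − 0.41022×26 + 0.007991×26² − 7.7774×10⁻⁵×26³ = 8.021 mg/L.

C_s ≈ 8.02 mg/L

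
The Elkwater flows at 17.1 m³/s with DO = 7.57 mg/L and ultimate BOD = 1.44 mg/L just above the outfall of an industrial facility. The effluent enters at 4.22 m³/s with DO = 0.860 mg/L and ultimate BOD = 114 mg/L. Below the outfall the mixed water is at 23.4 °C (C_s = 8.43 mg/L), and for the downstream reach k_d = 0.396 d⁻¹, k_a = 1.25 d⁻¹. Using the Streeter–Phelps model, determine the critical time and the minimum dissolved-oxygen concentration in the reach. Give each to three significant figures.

Mixed DO = (17.1×7.57 + 4.22×0.860)/(17.1+4.22) = 133.1/21.32 = 6.242 mg/L.
Mixed L₀ = (17.1×1.44 + 4.22×114)/(21.32) = 505.7/21.32 = 23.72 mg/L.
Initial deficit D₀ = C_s − DO₀ = 8.43 − 6.242 = 2.188 mg/L.
t_c = (1/0.8540) ln[(1.25/0.396)(1 − 2.188×0.8540/(0.396×23.72))] = 1.171 × ln(2.529) = 1.086 d.
D_c = (0.396/1.25) × 23.72 × e^(−0.396×1.086) = 0.3168 × 23.72 × 0.6504 = 4.887 mg/L.
Minimum DO = 8.43 − 4.887 = 3.543 mg/L.

t_c ≈ 1.09 d; minimum DO ≈ 3.54 mg/L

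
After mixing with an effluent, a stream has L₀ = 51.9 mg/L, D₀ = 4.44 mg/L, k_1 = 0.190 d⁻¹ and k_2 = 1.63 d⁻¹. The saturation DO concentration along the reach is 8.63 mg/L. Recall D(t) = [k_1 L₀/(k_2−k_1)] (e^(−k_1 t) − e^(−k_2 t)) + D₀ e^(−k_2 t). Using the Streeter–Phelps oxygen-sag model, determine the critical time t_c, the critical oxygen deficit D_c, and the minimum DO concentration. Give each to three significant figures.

With k_2/k_1 = 8.579 and 1 − D₀(k_2−k_1)/(k_1 L₀) = 0.3516,
t_c = ln(8.579 × 0.3516) / (1.63 − 0.190) = ln(3.017) / 1.440 = 1.104/1.440 = 0.7668 d.
L(t_c) = L₀ e^(−k_1 t_c) = 51.9 × 0.8644 = 44.86 mg/L, and at the critical point k_2 D_c = k_1 L, so D_c = (0.190/1.63) × 44.86 = 5.230 mg/L.
Minimum DO = C_s − D_c = 8.63 − 5.230 = 3.400 mg/L.

t_c ≈ 0.767 d; D_c ≈ 5.23 mg/L; min DO ≈ 3.40 mg/L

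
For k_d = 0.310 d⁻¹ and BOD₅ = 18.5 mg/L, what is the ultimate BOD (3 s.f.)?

BOD₅ = L₀(1 − e^(−5k_d)) ⇒ L₀ = BOD₅ / (1 − e^(−5×0.310))
= 18.5 / (1 − 0.2122) = 18.5 / 0.7878 = 23.48 mg/L.

L₀ ≈ 23.5 mg/L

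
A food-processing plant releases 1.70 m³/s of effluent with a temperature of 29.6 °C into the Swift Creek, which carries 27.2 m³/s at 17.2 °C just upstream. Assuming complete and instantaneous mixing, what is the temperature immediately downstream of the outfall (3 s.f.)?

17.9 °C

Flow-weighted mixing: C = (Q_r C_r + Q_w C_w)/(Q_r + Q_w)
= (27.2×17.2 + 1.70×29.6)/(27.2 + 1.70) = 518.2/28.90 = 17.93 °C.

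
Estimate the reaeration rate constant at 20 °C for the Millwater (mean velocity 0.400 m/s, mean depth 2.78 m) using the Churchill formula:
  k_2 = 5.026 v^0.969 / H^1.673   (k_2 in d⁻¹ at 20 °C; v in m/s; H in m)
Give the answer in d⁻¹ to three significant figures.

k_2 ≈ 0.374 d⁻¹

k_2 = 5.026 × 0.400^0.969 / 2.78^1.673 = 5.026 × 0.4115 / 5.532 = 0.3739 d⁻¹.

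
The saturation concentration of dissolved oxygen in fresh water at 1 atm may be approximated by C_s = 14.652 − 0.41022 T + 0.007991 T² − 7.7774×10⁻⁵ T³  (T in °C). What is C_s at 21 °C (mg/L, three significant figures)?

C_s ≈ 8.84 mg/L

C_s = 14.652 − 0.41022×21 + 0.007991×21² − 7.7774×10⁻⁵×21³ = 8.841 mg/L.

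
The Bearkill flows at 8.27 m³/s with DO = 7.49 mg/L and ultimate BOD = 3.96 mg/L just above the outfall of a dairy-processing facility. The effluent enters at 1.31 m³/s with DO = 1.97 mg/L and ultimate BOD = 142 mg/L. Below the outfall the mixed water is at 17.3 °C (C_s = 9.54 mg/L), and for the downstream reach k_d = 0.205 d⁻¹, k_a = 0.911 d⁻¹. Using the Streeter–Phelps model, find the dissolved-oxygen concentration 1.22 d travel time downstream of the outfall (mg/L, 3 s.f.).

Mixed DO = (8.27×7.49 + 1.31×1.97)/(8.27+1.31) = 64.52/9.580 = 6.735 mg/L.
Mixed L₀ = (8.27×3.96 + 1.31×142)/(9.580) = 218.8/9.580 = 22.84 mg/L.
Initial deficit D₀ = C_s − DO₀ = 9.54 − 6.735 = 2.805 mg/L.
D(1.22) = [0.205×22.84/(0.911−0.205)](e^(−0.205×1.22) − e^(−0.911×1.22)) + 2.805 e^(−0.911×1.22)
= 6.631 × (0.7787 − 0.3291) + 2.805 × 0.3291 = 3.904 mg/L.
DO = 9.54 − 3.904 = 5.636 mg/L.

DO ≈ 5.64 mg/L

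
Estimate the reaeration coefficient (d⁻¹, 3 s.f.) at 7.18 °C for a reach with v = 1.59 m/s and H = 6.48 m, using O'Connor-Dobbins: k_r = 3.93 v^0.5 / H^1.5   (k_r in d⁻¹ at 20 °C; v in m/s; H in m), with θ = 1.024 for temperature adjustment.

k_r(20) = 3.93 × 1.59^0.5 / 6.48^1.5 = 3.93 × 1.261 / 16.50 = 0.3004 d⁻¹.
k_r(7.18) = 0.3004 × 1.024^(7.18−20) = 0.3004 × 0.7378 = 0.2217 d⁻¹.

k_r ≈ 0.222 d⁻¹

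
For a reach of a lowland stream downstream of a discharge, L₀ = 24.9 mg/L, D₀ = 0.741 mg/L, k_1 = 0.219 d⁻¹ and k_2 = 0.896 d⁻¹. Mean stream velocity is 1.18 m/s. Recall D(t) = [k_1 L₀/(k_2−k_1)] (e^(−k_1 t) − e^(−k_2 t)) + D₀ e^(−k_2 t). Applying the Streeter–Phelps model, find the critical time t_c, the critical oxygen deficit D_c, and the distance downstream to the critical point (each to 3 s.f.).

t_c = [1/(k_2−k_1)] ln[(k_2/k_1)(1 − D₀(k_2−k_1)/(k_1 L₀))]
= [1/(0.896−0.219)] ln[(0.896/0.219)(1 − 0.741×0.6770/(0.219×24.9))]
= (1/0.6770) ln[4.091 × 0.9080] = 1.477 × ln(3.715) = 1.477 × 1.312 = 1.938 d.
L(t_c) = L₀ e^(−k_1 t_c) = 24.9 × 0.6541 = 16.29 mg/L, and at the critical point k_2 D_c = k_1 L, so D_c = (0.219/0.896) × 16.29 = 3.981 mg/L.
x_c = v t_c = 1.18 m/s × 1.938 d × 86400 s/d = 197600 m ≈ 198 km.

t_c ≈ 1.94 d; D_c ≈ 3.98 mg/L; x_c ≈ 198 km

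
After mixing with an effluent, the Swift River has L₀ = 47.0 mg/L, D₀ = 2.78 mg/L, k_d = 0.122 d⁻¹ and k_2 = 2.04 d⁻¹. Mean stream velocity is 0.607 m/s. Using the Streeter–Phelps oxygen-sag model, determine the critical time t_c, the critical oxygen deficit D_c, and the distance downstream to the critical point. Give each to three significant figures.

t_c = [1/(k_2−k_d)] ln[(k_2/k_d)(1 − D₀(k_2−k_d)/(k_d L₀))]
= [1/(2.04−0.122)] ln[(2.04/0.122)(1 − 2.78×1.918/(0.122×47.0))]
= (1/1.918) ln[16.72 × 0.07010] = 0.5214 × ln(1.172) = 0.5214 × 0.1589 = 0.08283 d.
D_c = (k_d/k_2) L₀ e^(−k_d t_c) = (0.122/2.04) × 47.0 × e^(−0.122×0.08283) = 0.05980 × 47.0 × 0.9899 = 2.783 mg/L.
x_c = v t_c = 0.607 m/s × 0.08283 d × 86400 s/d = 4344 m ≈ 4.34 km.

t_c ≈ 0.0828 d; D_c ≈ 2.78 mg/L; x_c ≈ 4.34 km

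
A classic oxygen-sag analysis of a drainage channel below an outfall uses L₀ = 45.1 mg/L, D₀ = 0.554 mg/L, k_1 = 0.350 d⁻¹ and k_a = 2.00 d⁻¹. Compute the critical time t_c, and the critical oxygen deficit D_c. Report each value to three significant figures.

At the critical point dD/dt = 0, so k_1 L₀ e^(−k_1 t) = k_a D. Substituting D(t) from the Streeter–Phelps equation and solving for t gives
t_c = ln[(k_a/k_1)(1 − D₀(k_a−k_1)/(k_1 L₀))] / (k_a−k_1).
Here k_a−k_1 = 1.650 d⁻¹ and 1 − D₀(k_a−k_1)/(k_1 L₀) = 1 − 0.554×1.650/(0.350×45.1) = 0.9421, so
t_c = ln(5.714 × 0.9421) / 1.650 = 1.683 / 1.650 = 1.020 d.
D_c = (k_1/k_a) L₀ e^(−k_1 t_c) = (0.350/2.00) × 45.1 × e^(−0.350×1.020) = 0.1750 × 45.1 × 0.6997 = 5.523 mg/L.

t_c ≈ 1.02 d; D_c ≈ 5.52 mg/L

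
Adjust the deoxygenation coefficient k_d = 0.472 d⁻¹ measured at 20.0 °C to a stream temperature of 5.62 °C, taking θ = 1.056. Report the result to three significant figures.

k_d ≈ 0.216 d⁻¹

k_d(T₂) = k_d(T₁) · θ^(T₂−T₁) = 0.472 × 1.056^(5.62−20.0)
= 0.472 × 1.056^-14.4 = 0.472 × 0.4568 = 0.2156 d⁻¹.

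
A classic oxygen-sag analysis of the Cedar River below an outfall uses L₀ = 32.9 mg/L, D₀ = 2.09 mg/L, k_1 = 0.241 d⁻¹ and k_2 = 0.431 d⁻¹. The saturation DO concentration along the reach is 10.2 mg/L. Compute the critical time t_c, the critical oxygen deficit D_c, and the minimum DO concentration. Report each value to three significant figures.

t_c = [1/(k_2−k_1)] ln[(k_2/k_1)(1 − D₀(k_2−k_1)/(k_1 L₀))]
= [1/(0.431−0.241)] ln[(0.431/0.241)(1 − 2.09×0.1900/(0.241×32.9))]
= (1/0.1900) ln[1.788 × 0.9499] = 5.263 × ln(1.699) = 5.263 × 0.5299 = 2.789 d.
D_c = (k_1/k_2) L₀ e^(−k_1 t_c) = (0.241/0.431) × 32.9 × e^(−0.241×2.789) = 0.5592 × 32.9 × 0.5106 = 9.393 mg/L.
Minimum DO = C_s − D_c = 10.2 − 9.393 = 0.8068 mg/L.

t_c ≈ 2.79 d; D_c ≈ 9.39 mg/L; min DO ≈ 0.807 mg/L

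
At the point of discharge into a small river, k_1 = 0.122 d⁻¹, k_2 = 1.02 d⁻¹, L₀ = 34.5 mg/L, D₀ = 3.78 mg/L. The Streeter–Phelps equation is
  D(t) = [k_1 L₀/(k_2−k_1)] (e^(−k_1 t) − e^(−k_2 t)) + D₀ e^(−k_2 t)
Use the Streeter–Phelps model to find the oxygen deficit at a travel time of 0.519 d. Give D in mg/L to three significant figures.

D ≈ 3.87 mg/L

k_1 L₀/(k_2−k_1) = 0.122×34.5/(1.02−0.122) = 4.209/0.8980 = 4.687 mg/L.
e^(−k_1 t) = e^(−0.122×0.5190) = 0.9386; e^(−k_2 t) = e^(−1.02×0.5190) = 0.5890.
D = 4.687 × (0.9386 − 0.5890) + 3.78 × 0.5890 = 1.639 + 2.226 = 3.865 mg/L.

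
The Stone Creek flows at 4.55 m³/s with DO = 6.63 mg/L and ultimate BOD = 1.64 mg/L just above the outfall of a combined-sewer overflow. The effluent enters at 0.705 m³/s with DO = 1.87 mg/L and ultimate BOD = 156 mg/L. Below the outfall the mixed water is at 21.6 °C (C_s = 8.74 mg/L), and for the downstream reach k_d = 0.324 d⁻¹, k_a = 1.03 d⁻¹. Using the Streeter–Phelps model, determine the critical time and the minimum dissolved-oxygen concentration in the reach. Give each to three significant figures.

t_c ≈ 1.20 d; minimum DO ≈ 3.97 mg/L

Mixed DO = (4.55×6.63 + 0.705×1.87)/(4.55+0.705) = 31.48/5.255 = 5.991 mg/L.
Mixed L₀ = (4.55×1.64 + 0.705×156)/(5.255) = 117.4/5.255 = 22.35 mg/L.
Initial deficit D₀ = C_s − DO₀ = 8.74 − 5.991 = 2.749 mg/L.
t_c = (1/0.7060) ln[(1.03/0.324)(1 − 2.749×0.7060/(0.324×22.35))] = 1.416 × ln(2.327) = 1.196 d.
D_c = (0.324/1.03) × 22.35 × e^(−0.324×1.196) = 0.3146 × 22.35 × 0.6787 = 4.771 mg/L.
Minimum DO = 8.74 − 4.771 = 3.969 mg/L.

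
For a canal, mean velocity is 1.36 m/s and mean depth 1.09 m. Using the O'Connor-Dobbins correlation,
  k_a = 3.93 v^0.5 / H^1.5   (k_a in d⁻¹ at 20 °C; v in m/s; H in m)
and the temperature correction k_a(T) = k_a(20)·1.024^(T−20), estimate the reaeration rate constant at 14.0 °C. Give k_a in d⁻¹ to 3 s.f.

k_a ≈ 3.49 d⁻¹

k_a(20) = 3.93 × 1.36^0.5 / 1.09^1.5 = 3.93 × 1.166 / 1.138 = 4.027 d⁻¹.
k_a(14.0) = 4.027 × 1.024^(14.0−20) = 4.027 × 0.8674 = 3.493 d⁻¹.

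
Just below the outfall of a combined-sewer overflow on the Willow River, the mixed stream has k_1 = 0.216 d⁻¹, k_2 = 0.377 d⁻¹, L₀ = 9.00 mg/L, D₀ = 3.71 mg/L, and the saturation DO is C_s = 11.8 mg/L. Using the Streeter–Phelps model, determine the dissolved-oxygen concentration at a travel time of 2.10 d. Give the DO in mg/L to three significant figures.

k_1 L₀/(k_2−k_1) = 0.216×9.00/(0.377−0.216) = 1.944/0.1610 = 12.07 mg/L.
e^(−k_1 t) = e^(−0.216×2.100) = 0.6353; e^(−k_2 t) = e^(−0.377×2.100) = 0.4531.
D = 12.07 × (0.6353 − 0.4531) + 3.71 × 0.4531 = 2.201 + 1.681 = 3.882 mg/L.
DO = C_s − D = 11.8 − 3.882 = 7.918 mg/L.

DO ≈ 7.92 mg/L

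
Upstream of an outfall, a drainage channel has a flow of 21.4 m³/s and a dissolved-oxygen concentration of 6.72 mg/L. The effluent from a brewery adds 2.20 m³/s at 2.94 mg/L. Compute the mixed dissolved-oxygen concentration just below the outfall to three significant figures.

Flow-weighted mixing: C = (Q_r C_r + Q_w C_w)/(Q_r + Q_w)
= (21.4×6.72 + 2.20×2.94)/(21.4 + 2.20) = 150.3/23.60 = 6.368 mg/L.

6.37 mg/L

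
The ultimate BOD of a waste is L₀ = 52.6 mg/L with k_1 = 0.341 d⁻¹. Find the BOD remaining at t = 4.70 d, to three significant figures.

L ≈ 10.6 mg/L

L_t = L₀ e^(−k_1 t) = 52.6 × e^(−0.341×4.70) = 52.6 × 0.2014 = 10.59 mg/L.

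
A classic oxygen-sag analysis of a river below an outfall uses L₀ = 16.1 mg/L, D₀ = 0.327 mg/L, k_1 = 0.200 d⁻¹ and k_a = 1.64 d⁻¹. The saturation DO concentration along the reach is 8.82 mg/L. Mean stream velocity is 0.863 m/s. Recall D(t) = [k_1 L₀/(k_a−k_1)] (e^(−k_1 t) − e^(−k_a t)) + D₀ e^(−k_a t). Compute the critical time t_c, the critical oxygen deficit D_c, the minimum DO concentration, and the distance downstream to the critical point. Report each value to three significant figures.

t_c ≈ 1.35 d; D_c ≈ 1.50 mg/L; min DO ≈ 7.32 mg/L; x_c ≈ 101 km

t_c = [1/(k_a−k_1)] ln[(k_a/k_1)(1 − D₀(k_a−k_1)/(k_1 L₀))]
= [1/(1.64−0.200)] ln[(1.64/0.200)(1 − 0.327×1.440/(0.200×16.1))]
= (1/1.440) ln[8.200 × 0.8538] = 0.6944 × ln(7.001) = 0.6944 × 1.946 = 1.351 d.
D_c = (k_1/k_a) L₀ e^(−k_1 t_c) = (0.200/1.64) × 16.1 × e^(−0.200×1.351) = 0.1220 × 16.1 × 0.7632 = 1.498 mg/L.
Minimum DO = C_s − D_c = 8.82 − 1.498 = 7.322 mg/L.
x_c = v t_c = 0.863 m/s × 1.351 d × 86400 s/d = 100800 m ≈ 101 km.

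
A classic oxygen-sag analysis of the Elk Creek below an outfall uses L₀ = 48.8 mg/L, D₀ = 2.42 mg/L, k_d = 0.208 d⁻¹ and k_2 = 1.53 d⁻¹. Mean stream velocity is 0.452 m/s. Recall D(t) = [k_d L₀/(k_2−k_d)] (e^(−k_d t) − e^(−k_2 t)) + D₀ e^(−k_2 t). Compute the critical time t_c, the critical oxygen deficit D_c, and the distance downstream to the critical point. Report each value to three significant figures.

t_c = [1/(k_2−k_d)] ln[(k_2/k_d)(1 − D₀(k_2−k_d)/(k_d L₀))]
= [1/(1.53−0.208)] ln[(1.53/0.208)(1 − 2.42×1.322/(0.208×48.8))]
= (1/1.322) ln[7.356 × 0.6848] = 0.7564 × ln(5.037) = 0.7564 × 1.617 = 1.223 d.
D_c = (k_d/k_2) L₀ e^(−k_d t_c) = (0.208/1.53) × 48.8 × e^(−0.208×1.223) = 0.1359 × 48.8 × 0.7754 = 5.144 mg/L.
x_c = v t_c = 0.452 m/s × 1.223 d × 86400 s/d = 47760 m ≈ 47.8 km.

t_c ≈ 1.22 d; D_c ≈ 5.14 mg/L; x_c ≈ 47.8 km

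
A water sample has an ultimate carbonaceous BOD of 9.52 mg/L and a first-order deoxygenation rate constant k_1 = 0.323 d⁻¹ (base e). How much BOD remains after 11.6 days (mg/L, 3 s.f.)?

L ≈ 0.225 mg/L

L_t = L₀ e^(−k_1 t) = 9.52 × e^(−0.323×11.6) = 9.52 × 0.02359 = 0.2246 mg/L.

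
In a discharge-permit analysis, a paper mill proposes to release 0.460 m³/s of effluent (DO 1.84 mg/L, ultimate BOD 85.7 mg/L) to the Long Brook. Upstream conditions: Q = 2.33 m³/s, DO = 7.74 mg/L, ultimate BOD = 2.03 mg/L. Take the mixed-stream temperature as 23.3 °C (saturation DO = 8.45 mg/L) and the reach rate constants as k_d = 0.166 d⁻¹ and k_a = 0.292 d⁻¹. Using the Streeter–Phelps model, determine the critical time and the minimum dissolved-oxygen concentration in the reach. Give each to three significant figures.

Mixed DO = (2.33×7.74 + 0.460×1.84)/(2.33+0.460) = 18.88/2.790 = 6.767 mg/L.
Mixed L₀ = (2.33×2.03 + 0.460×85.7)/(2.790) = 44.15/2.790 = 15.83 mg/L.
Initial deficit D₀ = C_s − DO₀ = 8.45 − 6.767 = 1.683 mg/L.
t_c = (1/0.1260) ln[(0.292/0.166)(1 − 1.683×0.1260/(0.166×15.83))] = 7.937 × ln(1.617) = 3.814 d.
D_c = (0.166/0.292) × 15.83 × e^(−0.166×3.814) = 0.5685 × 15.83 × 0.5309 = 4.776 mg/L.
Minimum DO = 8.45 − 4.776 = 3.674 mg/L.

t_c ≈ 3.81 d; minimum DO ≈ 3.67 mg/L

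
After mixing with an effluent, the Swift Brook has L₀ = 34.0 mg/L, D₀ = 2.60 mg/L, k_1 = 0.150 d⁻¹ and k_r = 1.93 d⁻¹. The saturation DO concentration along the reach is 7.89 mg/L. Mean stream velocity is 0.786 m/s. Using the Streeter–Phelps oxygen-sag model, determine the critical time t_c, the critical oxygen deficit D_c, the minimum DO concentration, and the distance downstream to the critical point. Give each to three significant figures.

t_c ≈ 0.0981 d; D_c ≈ 2.60 mg/L; min DO ≈ 5.29 mg/L; x_c ≈ 6.66 km

t_c = [1/(k_r−k_1)] ln[(k_r/k_1)(1 − D₀(k_r−k_1)/(k_1 L₀))]
= [1/(1.93−0.150)] ln[(1.93/0.150)(1 − 2.60×1.780/(0.150×34.0))]
= (1/1.780) ln[12.87 × 0.09255] = 0.5618 × ln(1.191) = 0.5618 × 0.1746 = 0.09810 d.
L(t_c) = L₀ e^(−k_1 t_c) = 34.0 × 0.9854 = 33.50 mg/L, and at the critical point k_r D_c = k_1 L, so D_c = (0.150/1.93) × 33.50 = 2.604 mg/L.
Minimum DO = C_s − D_c = 7.89 − 2.604 = 5.286 mg/L.
x_c = v t_c = 0.786 m/s × 0.09810 d × 86400 s/d = 6662 m ≈ 6.66 km.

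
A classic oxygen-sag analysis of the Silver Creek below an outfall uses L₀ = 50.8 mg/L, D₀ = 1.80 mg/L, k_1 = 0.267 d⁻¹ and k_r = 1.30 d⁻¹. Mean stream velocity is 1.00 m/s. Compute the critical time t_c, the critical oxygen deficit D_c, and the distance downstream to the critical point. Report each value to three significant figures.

At the critical point dD/dt = 0, so k_1 L₀ e^(−k_1 t) = k_r D. Substituting D(t) from the Streeter–Phelps equation and solving for t gives
t_c = ln[(k_r/k_1)(1 − D₀(k_r−k_1)/(k_1 L₀))] / (k_r−k_1).
Here k_r−k_1 = 1.033 d⁻¹ and 1 − D₀(k_r−k_1)/(k_1 L₀) = 1 − 1.80×1.033/(0.267×50.8) = 0.8629, so
t_c = ln(4.869 × 0.8629) / 1.033 = 1.435 / 1.033 = 1.390 d.
L(t_c) = L₀ e^(−k_1 t_c) = 50.8 × 0.6900 = 35.05 mg/L, and at the critical point k_r D_c = k_1 L, so D_c = (0.267/1.30) × 35.05 = 7.199 mg/L.
x_c = v t_c = 1.00 m/s × 1.390 d × 86400 s/d = 120100 m ≈ 120 km.

t_c ≈ 1.39 d; D_c ≈ 7.20 mg/L; x_c ≈ 120 km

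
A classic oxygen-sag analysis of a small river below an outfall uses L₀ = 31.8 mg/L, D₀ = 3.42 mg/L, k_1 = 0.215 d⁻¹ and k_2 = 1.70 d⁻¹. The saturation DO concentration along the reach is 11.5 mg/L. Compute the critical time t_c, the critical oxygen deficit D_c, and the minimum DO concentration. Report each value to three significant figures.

t_c ≈ 0.478 d; D_c ≈ 3.63 mg/L; min DO ≈ 7.87 mg/L

t_c = [1/(k_2−k_1)] ln[(k_2/k_1)(1 − D₀(k_2−k_1)/(k_1 L₀))]
= [1/(1.70−0.215)] ln[(1.70/0.215)(1 − 3.42×1.485/(0.215×31.8))]
= (1/1.485) ln[7.907 × 0.2572] = 0.6734 × ln(2.033) = 0.6734 × 0.7097 = 0.4779 d.
D_c = (k_1/k_2) L₀ e^(−k_1 t_c) = (0.215/1.70) × 31.8 × e^(−0.215×0.4779) = 0.1265 × 31.8 × 0.9023 = 3.629 mg/L.
Minimum DO = C_s − D_c = 11.5 − 3.629 = 7.871 mg/L.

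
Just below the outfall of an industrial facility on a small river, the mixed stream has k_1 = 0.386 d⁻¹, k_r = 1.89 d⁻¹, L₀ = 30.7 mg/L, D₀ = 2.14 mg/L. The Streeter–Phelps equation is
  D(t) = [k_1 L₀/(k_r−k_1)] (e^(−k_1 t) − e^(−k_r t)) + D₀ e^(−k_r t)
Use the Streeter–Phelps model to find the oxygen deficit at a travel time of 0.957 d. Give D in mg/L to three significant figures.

D ≈ 4.51 mg/L

k_1 L₀/(k_r−k_1) = 0.386×30.7/(1.89−0.386) = 11.85/1.504 = 7.879 mg/L.
e^(−k_1 t) = e^(−0.386×0.9570) = 0.6911; e^(−k_r t) = e^(−1.89×0.9570) = 0.1639.
D = 7.879 × (0.6911 − 0.1639) + 2.14 × 0.1639 = 4.155 + 0.3507 = 4.505 mg/L.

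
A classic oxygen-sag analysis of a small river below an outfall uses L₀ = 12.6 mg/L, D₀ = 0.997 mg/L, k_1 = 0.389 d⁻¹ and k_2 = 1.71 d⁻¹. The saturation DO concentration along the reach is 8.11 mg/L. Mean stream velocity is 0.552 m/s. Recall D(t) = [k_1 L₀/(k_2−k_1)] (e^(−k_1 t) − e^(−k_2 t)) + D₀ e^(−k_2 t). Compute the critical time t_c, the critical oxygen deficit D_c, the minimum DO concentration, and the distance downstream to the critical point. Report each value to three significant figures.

With k_2/k_1 = 4.396 and 1 − D₀(k_2−k_1)/(k_1 L₀) = 0.7313,
t_c = ln(4.396 × 0.7313) / (1.71 − 0.389) = ln(3.215) / 1.321 = 1.168/1.321 = 0.8840 d.
L(t_c) = L₀ e^(−k_1 t_c) = 12.6 × 0.7090 = 8.934 mg/L, and at the critical point k_2 D_c = k_1 L, so D_c = (0.389/1.71) × 8.934 = 2.032 mg/L.
Minimum DO = C_s − D_c = 8.11 − 2.032 = 6.078 mg/L.
x_c = v t_c = 0.552 m/s × 0.8840 d × 86400 s/d = 42160 m ≈ 42.2 km.

t_c ≈ 0.884 d; D_c ≈ 2.03 mg/L; min DO ≈ 6.08 mg/L; x_c ≈ 42.2 km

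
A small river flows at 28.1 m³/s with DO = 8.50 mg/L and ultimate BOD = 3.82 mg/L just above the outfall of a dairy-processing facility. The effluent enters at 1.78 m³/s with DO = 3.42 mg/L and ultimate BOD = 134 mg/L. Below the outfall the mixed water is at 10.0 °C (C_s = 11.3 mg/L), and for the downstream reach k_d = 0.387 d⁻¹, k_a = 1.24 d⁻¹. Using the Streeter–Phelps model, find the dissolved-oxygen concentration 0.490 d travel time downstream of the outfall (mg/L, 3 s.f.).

DO ≈ 8.13 mg/L

Mixed DO = (28.1×8.50 + 1.78×3.42)/(28.1+1.78) = 244.9/29.88 = 8.197 mg/L.
Mixed L₀ = (28.1×3.82 + 1.78×134)/(29.88) = 345.9/29.88 = 11.58 mg/L.
Initial deficit D₀ = C_s − DO₀ = 11.3 − 8.197 = 3.103 mg/L.
D(0.490) = [0.387×11.58/(1.24−0.387)](e^(−0.387×0.490) − e^(−1.24×0.490)) + 3.103 e^(−1.24×0.490)
= 5.252 × (0.8273 − 0.5447) + 3.103 × 0.5447 = 3.174 mg/L.
DO = 11.3 − 3.174 = 8.126 mg/L.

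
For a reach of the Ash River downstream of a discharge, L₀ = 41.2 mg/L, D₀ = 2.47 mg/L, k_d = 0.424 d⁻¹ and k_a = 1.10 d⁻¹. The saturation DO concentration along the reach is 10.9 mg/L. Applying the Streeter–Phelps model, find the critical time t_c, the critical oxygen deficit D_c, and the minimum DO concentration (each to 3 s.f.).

t_c ≈ 1.26 d; D_c ≈ 9.30 mg/L; min DO ≈ 1.60 mg/L

With k_a/k_d = 2.594 and 1 − D₀(k_a−k_d)/(k_d L₀) = 0.9044,
t_c = ln(2.594 × 0.9044) / (1.10 − 0.424) = ln(2.346) / 0.6760 = 0.8529/0.6760 = 1.262 d.
L(t_c) = L₀ e^(−k_d t_c) = 41.2 × 0.5857 = 24.13 mg/L, and at the critical point k_a D_c = k_d L, so D_c = (0.424/1.10) × 24.13 = 9.301 mg/L.
Minimum DO = C_s − D_c = 10.9 − 9.301 = 1.599 mg/L.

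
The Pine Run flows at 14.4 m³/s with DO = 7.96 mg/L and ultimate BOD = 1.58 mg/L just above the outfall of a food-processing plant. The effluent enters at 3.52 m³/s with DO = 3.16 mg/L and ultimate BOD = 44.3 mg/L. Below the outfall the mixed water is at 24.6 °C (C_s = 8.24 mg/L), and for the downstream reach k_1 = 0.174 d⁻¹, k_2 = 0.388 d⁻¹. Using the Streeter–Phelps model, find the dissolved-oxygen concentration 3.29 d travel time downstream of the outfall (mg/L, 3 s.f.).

Mixed DO = (14.4×7.96 + 3.52×3.16)/(14.4+3.52) = 125.7/17.92 = 7.017 mg/L.
Mixed L₀ = (14.4×1.58 + 3.52×44.3)/(17.92) = 178.7/17.92 = 9.971 mg/L.
Initial deficit D₀ = C_s − DO₀ = 8.24 − 7.017 = 1.223 mg/L.
D(3.29) = [0.174×9.971/(0.388−0.174)](e^(−0.174×3.29) − e^(−0.388×3.29)) + 1.223 e^(−0.388×3.29)
= 8.108 × (0.5641 − 0.2790) + 1.223 × 0.2790 = 2.653 mg/L.
DO = 8.24 − 2.653 = 5.587 mg/L.

DO ≈ 5.59 mg/L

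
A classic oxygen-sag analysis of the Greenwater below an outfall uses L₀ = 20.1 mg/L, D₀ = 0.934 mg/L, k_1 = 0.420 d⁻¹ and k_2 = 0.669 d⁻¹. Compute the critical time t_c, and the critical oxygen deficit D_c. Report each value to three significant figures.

t_c ≈ 1.76 d; D_c ≈ 6.03 mg/L

With k_2/k_1 = 1.593 and 1 − D₀(k_2−k_1)/(k_1 L₀) = 0.9725,
t_c = ln(1.593 × 0.9725) / (0.669 − 0.420) = ln(1.549) / 0.2490 = 0.4376/0.2490 = 1.757 d.
D_c = (k_1/k_2) L₀ e^(−k_1 t_c) = (0.420/0.669) × 20.1 × e^(−0.420×1.757) = 0.6278 × 20.1 × 0.4780 = 6.032 mg/L.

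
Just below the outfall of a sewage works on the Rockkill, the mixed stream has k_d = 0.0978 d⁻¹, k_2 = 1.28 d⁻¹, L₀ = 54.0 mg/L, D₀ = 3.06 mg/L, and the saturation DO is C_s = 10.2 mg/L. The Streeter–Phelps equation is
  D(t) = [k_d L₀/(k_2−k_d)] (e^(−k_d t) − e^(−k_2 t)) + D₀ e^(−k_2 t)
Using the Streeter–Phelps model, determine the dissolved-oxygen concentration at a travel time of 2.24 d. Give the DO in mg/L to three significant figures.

DO ≈ 6.69 mg/L

k_d L₀/(k_2−k_d) = 0.0978×54.0/(1.28−0.0978) = 5.281/1.182 = 4.467 mg/L.
e^(−k_d t) = e^(−0.0978×2.240) = 0.8033; e^(−k_2 t) = e^(−1.28×2.240) = 0.05686.
D = 4.467 × (0.8033 − 0.05686) + 3.06 × 0.05686 = 3.334 + 0.1740 = 3.508 mg/L.
DO = C_s − D = 10.2 − 3.508 = 6.692 mg/L.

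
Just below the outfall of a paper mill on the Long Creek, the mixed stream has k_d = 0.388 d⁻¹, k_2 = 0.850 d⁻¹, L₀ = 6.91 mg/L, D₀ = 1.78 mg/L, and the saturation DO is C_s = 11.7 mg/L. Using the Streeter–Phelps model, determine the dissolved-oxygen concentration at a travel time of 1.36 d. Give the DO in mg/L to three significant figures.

k_d L₀/(k_2−k_d) = 0.388×6.91/(0.850−0.388) = 2.681/0.4620 = 5.803 mg/L.
e^(−k_d t) = e^(−0.388×1.360) = 0.5900; e^(−k_2 t) = e^(−0.850×1.360) = 0.3147.
D = 5.803 × (0.5900 − 0.3147) + 1.78 × 0.3147 = 1.597 + 0.5602 = 2.157 mg/L.
DO = C_s − D = 11.7 − 2.157 = 9.543 mg/L.

DO ≈ 9.54 mg/L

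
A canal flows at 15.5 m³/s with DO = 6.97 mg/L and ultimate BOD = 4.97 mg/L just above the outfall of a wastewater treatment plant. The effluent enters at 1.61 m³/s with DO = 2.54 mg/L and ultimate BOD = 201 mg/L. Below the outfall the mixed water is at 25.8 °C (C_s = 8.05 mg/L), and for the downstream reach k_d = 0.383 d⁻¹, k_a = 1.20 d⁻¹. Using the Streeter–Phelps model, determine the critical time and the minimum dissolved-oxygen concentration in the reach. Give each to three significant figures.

t_c ≈ 1.22 d; minimum DO ≈ 3.36 mg/L

Mixed DO = (15.5×6.97 + 1.61×2.54)/(15.5+1.61) = 112.1/17.11 = 6.553 mg/L.
Mixed L₀ = (15.5×4.97 + 1.61×201)/(17.11) = 400.6/17.11 = 23.42 mg/L.
Initial deficit D₀ = C_s − DO₀ = 8.05 − 6.553 = 1.497 mg/L.
t_c = (1/0.8170) ln[(1.20/0.383)(1 − 1.497×0.8170/(0.383×23.42))] = 1.224 × ln(2.706) = 1.218 d.
D_c = (0.383/1.20) × 23.42 × e^(−0.383×1.218) = 0.3192 × 23.42 × 0.6271 = 4.687 mg/L.
Minimum DO = 8.05 − 4.687 = 3.363 mg/L.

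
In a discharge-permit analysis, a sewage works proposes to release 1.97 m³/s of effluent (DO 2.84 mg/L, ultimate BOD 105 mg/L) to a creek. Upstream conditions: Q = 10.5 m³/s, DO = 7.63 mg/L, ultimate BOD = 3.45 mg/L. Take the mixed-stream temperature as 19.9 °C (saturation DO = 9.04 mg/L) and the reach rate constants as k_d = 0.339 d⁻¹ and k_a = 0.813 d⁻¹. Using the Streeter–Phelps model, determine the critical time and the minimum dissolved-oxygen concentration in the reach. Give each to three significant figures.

Mixed DO = (10.5×7.63 + 1.97×2.84)/(10.5+1.97) = 85.71/12.47 = 6.873 mg/L.
Mixed L₀ = (10.5×3.45 + 1.97×105)/(12.47) = 243.1/12.47 = 19.49 mg/L.
Initial deficit D₀ = C_s − DO₀ = 9.04 − 6.873 = 2.167 mg/L.
t_c = (1/0.4740) ln[(0.813/0.339)(1 − 2.167×0.4740/(0.339×19.49))] = 2.110 × ln(2.025) = 1.489 d.
D_c = (0.339/0.813) × 19.49 × e^(−0.339×1.489) = 0.4170 × 19.49 × 0.6036 = 4.906 mg/L.
Minimum DO = 9.04 − 4.906 = 4.134 mg/L.

t_c ≈ 1.49 d; minimum DO ≈ 4.13 mg/L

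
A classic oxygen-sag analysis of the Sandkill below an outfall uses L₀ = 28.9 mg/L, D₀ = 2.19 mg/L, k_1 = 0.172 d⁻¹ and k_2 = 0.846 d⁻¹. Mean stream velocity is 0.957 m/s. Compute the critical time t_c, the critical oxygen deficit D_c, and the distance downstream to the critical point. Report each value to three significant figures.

t_c ≈ 1.84 d; D_c ≈ 4.28 mg/L; x_c ≈ 152 km

With k_2/k_1 = 4.919 and 1 − D₀(k_2−k_1)/(k_1 L₀) = 0.7031,
t_c = ln(4.919 × 0.7031) / (0.846 − 0.172) = ln(3.458) / 0.6740 = 1.241/0.6740 = 1.841 d.
L(t_c) = L₀ e^(−k_1 t_c) = 28.9 × 0.7286 = 21.06 mg/L, and at the critical point k_2 D_c = k_1 L, so D_c = (0.172/0.846) × 21.06 = 4.281 mg/L.
x_c = v t_c = 0.957 m/s × 1.841 d × 86400 s/d = 152200 m ≈ 152 km.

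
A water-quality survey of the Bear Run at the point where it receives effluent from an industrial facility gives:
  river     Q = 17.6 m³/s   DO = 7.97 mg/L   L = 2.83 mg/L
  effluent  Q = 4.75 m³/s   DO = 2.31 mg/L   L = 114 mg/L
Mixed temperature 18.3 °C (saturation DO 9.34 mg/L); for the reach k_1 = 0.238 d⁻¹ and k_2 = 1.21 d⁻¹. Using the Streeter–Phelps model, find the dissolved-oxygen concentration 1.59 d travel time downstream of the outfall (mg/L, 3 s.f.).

Mixed DO = (17.6×7.97 + 4.75×2.31)/(17.6+4.75) = 151.2/22.35 = 6.767 mg/L.
Mixed L₀ = (17.6×2.83 + 4.75×114)/(22.35) = 591.3/22.35 = 26.46 mg/L.
Initial deficit D₀ = C_s − DO₀ = 9.34 − 6.767 = 2.573 mg/L.
D(1.59) = [0.238×26.46/(1.21−0.238)](e^(−0.238×1.59) − e^(−1.21×1.59)) + 2.573 e^(−1.21×1.59)
= 6.478 × (0.6849 − 0.1460) + 2.573 × 0.1460 = 3.867 mg/L.
DO = 9.34 − 3.867 = 5.473 mg/L.

DO ≈ 5.47 mg/L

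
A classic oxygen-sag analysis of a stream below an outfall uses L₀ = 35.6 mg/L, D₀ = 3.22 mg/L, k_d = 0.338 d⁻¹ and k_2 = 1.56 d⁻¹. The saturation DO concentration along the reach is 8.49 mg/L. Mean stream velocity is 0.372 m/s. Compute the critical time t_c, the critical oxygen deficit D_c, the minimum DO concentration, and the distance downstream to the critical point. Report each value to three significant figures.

At the critical point dD/dt = 0, so k_d L₀ e^(−k_d t) = k_2 D. Substituting D(t) from the Streeter–Phelps equation and solving for t gives
t_c = ln[(k_2/k_d)(1 − D₀(k_2−k_d)/(k_d L₀))] / (k_2−k_d).
Here k_2−k_d = 1.222 d⁻¹ and 1 − D₀(k_2−k_d)/(k_d L₀) = 1 − 3.22×1.222/(0.338×35.6) = 0.6730, so
t_c = ln(4.615 × 0.6730) / 1.222 = 1.133 / 1.222 = 0.9275 d.
L(t_c) = L₀ e^(−k_d t_c) = 35.6 × 0.7309 = 26.02 mg/L, and at the critical point k_2 D_c = k_d L, so D_c = (0.338/1.56) × 26.02 = 5.638 mg/L.
Minimum DO = C_s − D_c = 8.49 − 5.638 = 2.852 mg/L.
x_c = v t_c = 0.372 m/s × 0.9275 d × 86400 s/d = 29810 m ≈ 29.8 km.

t_c ≈ 0.927 d; D_c ≈ 5.64 mg/L; min DO ≈ 2.85 mg/L; x_c ≈ 29.8 km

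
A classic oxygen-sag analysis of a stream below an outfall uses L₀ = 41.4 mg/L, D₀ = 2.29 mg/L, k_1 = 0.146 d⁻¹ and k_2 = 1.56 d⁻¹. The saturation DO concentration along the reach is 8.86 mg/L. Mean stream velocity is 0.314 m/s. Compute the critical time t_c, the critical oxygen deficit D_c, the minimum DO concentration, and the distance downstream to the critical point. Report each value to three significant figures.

t_c ≈ 1.13 d; D_c ≈ 3.28 mg/L; min DO ≈ 5.58 mg/L; x_c ≈ 30.7 km

At the critical point dD/dt = 0, so k_1 L₀ e^(−k_1 t) = k_2 D. Substituting D(t) from the Streeter–Phelps equation and solving for t gives
t_c = ln[(k_2/k_1)(1 − D₀(k_2−k_1)/(k_1 L₀))] / (k_2−k_1).
Here k_2−k_1 = 1.414 d⁻¹ and 1 − D₀(k_2−k_1)/(k_1 L₀) = 1 − 2.29×1.414/(0.146×41.4) = 0.4643, so
t_c = ln(10.68 × 0.4643) / 1.414 = 1.602 / 1.414 = 1.133 d.
L(t_c) = L₀ e^(−k_1 t_c) = 41.4 × 0.8476 = 35.09 mg/L, and at the critical point k_2 D_c = k_1 L, so D_c = (0.146/1.56) × 35.09 = 3.284 mg/L.
Minimum DO = C_s − D_c = 8.86 − 3.284 = 5.576 mg/L.
x_c = v t_c = 0.314 m/s × 1.133 d × 86400 s/d = 30730 m ≈ 30.7 km.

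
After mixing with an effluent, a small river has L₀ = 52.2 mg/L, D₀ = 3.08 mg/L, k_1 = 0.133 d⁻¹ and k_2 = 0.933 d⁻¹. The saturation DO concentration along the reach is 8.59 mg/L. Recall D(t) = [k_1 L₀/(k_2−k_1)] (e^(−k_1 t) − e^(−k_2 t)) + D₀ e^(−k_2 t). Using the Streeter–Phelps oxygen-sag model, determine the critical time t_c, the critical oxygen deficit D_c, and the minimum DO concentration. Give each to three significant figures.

t_c = [1/(k_2−k_1)] ln[(k_2/k_1)(1 − D₀(k_2−k_1)/(k_1 L₀))]
= [1/(0.933−0.133)] ln[(0.933/0.133)(1 − 3.08×0.8000/(0.133×52.2))]
= (1/0.8000) ln[7.015 × 0.6451] = 1.250 × ln(4.525) = 1.250 × 1.510 = 1.887 d.
D_c = (k_1/k_2) L₀ e^(−k_1 t_c) = (0.133/0.933) × 52.2 × e^(−0.133×1.887) = 0.1426 × 52.2 × 0.7780 = 5.789 mg/L.
Minimum DO = C_s − D_c = 8.59 − 5.789 = 2.801 mg/L.

t_c ≈ 1.89 d; D_c ≈ 5.79 mg/L; min DO ≈ 2.80 mg/L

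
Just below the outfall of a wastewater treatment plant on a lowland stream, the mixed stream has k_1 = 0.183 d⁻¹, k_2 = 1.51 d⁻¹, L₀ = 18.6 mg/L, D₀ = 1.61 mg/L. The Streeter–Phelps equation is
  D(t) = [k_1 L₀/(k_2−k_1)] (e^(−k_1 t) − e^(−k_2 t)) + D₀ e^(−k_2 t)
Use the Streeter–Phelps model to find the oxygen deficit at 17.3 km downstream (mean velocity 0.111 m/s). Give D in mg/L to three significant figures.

D ≈ 1.78 mg/L

Travel time t = x/v = 17.3 km / (0.111 m/s) = 17300 m / 0.111 m/s = 155900 s = 1.804 d.
k_1 L₀/(k_2−k_1) = 0.183×18.6/(1.51−0.183) = 3.404/1.327 = 2.565 mg/L.
e^(−k_1 t) = e^(−0.183×1.804) = 0.7188; e^(−k_2 t) = e^(−1.51×1.804) = 0.06562.
D = 2.565 × (0.7188 − 0.06562) + 1.61 × 0.06562 = 1.676 + 0.1056 = 1.781 mg/L.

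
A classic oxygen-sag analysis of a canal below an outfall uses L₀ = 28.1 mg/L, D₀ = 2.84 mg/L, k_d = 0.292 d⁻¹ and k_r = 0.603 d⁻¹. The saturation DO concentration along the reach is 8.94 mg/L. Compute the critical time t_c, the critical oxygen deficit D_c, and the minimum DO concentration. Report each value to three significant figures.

t_c ≈ 1.97 d; D_c ≈ 7.67 mg/L; min DO ≈ 1.27 mg/L

With k_r/k_d = 2.065 and 1 − D₀(k_r−k_d)/(k_d L₀) = 0.8924,
t_c = ln(2.065 × 0.8924) / (0.603 − 0.292) = ln(1.843) / 0.3110 = 0.6113/0.3110 = 1.966 d.
L(t_c) = L₀ e^(−k_d t_c) = 28.1 × 0.5633 = 15.83 mg/L, and at the critical point k_r D_c = k_d L, so D_c = (0.292/0.603) × 15.83 = 7.665 mg/L.
Minimum DO = C_s − D_c = 8.94 − 7.665 = 1.275 mg/L.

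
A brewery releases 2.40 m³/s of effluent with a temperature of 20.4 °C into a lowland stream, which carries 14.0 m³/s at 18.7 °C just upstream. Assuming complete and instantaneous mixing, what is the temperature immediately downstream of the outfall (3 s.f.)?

Flow-weighted mixing: C = (Q_r C_r + Q_w C_w)/(Q_r + Q_w)
= (14.0×18.7 + 2.40×20.4)/(14.0 + 2.40) = 310.8/16.40 = 18.95 °C.

18.9 °C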